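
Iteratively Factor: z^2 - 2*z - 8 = (z - 4)*(z + 2)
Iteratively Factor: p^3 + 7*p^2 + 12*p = (p + 4)*(p^2 + 3*p) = p*(p + 4)*(p + 3)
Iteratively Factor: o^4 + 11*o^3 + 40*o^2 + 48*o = (o)*(o^3 + 11*o^2 + 40*o + 48) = o*(o + 4)*(o^2 + 7*o + 12) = o*(o + 3)*(o + 4)*(o + 4)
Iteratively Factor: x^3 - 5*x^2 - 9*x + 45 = (x + 3)*(x^2 - 8*x + 15) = (x - 3)*(x + 3)*(x - 5)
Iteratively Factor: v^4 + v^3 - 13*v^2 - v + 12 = (v - 1)*(v^3 + 2*v^2 - 11*v - 12) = (v - 3)*(v - 1)*(v^2 + 5*v + 4) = (v - 3)*(v - 1)*(v + 4)*(v + 1)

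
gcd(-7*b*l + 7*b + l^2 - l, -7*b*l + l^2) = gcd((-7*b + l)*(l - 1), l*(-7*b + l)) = 7*b - l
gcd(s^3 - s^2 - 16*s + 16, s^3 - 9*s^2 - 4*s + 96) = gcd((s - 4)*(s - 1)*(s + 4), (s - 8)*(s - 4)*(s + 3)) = s - 4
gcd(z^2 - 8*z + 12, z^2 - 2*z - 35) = 1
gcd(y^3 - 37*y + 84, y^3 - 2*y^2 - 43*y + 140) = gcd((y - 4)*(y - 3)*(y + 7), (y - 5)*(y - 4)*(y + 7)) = y^2 + 3*y - 28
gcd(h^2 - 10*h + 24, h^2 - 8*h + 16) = h - 4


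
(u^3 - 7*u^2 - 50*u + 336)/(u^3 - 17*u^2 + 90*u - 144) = (u + 7)/(u - 3)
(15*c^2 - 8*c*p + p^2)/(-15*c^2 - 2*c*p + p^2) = (-3*c + p)/(3*c + p)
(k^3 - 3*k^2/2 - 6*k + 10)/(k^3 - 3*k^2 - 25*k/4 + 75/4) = 2*(k^2 - 4*k + 4)/(2*k^2 - 11*k + 15)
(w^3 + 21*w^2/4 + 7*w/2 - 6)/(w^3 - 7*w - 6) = (w^2 + 13*w/4 - 3)/(w^2 - 2*w - 3)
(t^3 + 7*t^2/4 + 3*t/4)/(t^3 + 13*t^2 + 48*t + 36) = t*(4*t + 3)/(4*(t^2 + 12*t + 36))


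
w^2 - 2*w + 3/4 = (w - 3/2)*(w - 1/2)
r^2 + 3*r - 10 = (r - 2)*(r + 5)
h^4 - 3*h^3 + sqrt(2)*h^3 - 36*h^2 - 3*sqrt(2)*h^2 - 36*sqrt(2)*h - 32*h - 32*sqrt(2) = (h - 8)*(h + 1)*(h + 4)*(h + sqrt(2))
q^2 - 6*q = q*(q - 6)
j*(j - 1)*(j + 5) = j^3 + 4*j^2 - 5*j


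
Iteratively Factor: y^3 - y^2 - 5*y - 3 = (y + 1)*(y^2 - 2*y - 3) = (y - 3)*(y + 1)*(y + 1)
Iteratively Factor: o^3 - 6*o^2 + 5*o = (o - 1)*(o^2 - 5*o) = (o - 5)*(o - 1)*(o)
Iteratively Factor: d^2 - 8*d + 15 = (d - 5)*(d - 3)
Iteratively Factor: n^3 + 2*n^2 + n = (n + 1)*(n^2 + n) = (n + 1)^2*(n)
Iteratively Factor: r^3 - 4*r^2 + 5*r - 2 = (r - 1)*(r^2 - 3*r + 2) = (r - 2)*(r - 1)*(r - 1)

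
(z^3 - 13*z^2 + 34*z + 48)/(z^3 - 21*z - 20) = (z^2 - 14*z + 48)/(z^2 - z - 20)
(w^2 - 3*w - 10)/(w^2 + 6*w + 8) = (w - 5)/(w + 4)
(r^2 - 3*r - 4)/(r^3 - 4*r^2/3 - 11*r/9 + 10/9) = 9*(r - 4)/(9*r^2 - 21*r + 10)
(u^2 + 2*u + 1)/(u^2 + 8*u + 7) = (u + 1)/(u + 7)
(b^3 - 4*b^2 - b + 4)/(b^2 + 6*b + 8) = (b^3 - 4*b^2 - b + 4)/(b^2 + 6*b + 8)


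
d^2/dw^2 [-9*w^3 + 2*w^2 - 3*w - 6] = 4 - 54*w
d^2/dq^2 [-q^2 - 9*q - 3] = -2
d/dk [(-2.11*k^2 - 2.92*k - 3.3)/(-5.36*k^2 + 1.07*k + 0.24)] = (-17.9089*k^2 - 36.3888*k + 2.8302)/(28.7296*k^4 - 11.4704*k^3 - 1.4279*k^2 + 0.5136*k + 0.0576)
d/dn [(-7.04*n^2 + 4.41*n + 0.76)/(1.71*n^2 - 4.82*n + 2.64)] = (26.3917*n^2 - 39.7704*n + 15.3056)/(2.9241*n^4 - 16.4844*n^3 + 32.2612*n^2 - 25.4496*n + 6.9696)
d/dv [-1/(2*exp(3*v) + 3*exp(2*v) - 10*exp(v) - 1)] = (6*exp(2*v) + 6*exp(v) - 10)*exp(v)/(2*exp(3*v) + 3*exp(2*v) - 10*exp(v) - 1)^2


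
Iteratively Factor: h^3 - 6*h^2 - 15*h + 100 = (h - 5)*(h^2 - h - 20) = (h - 5)*(h + 4)*(h - 5)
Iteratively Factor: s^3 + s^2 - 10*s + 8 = (s + 4)*(s^2 - 3*s + 2) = (s - 2)*(s + 4)*(s - 1)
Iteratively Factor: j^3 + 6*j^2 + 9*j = (j)*(j^2 + 6*j + 9) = j*(j + 3)*(j + 3)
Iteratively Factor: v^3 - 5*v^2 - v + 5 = (v - 5)*(v^2 - 1) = (v - 5)*(v - 1)*(v + 1)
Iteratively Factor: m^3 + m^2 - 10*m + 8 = (m - 2)*(m^2 + 3*m - 4) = (m - 2)*(m - 1)*(m + 4)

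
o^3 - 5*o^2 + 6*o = o*(o - 3)*(o - 2)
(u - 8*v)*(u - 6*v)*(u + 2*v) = u^3 - 12*u^2*v + 20*u*v^2 + 96*v^3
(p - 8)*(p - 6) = p^2 - 14*p + 48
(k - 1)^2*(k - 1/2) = k^3 - 5*k^2/2 + 2*k - 1/2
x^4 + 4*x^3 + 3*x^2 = x^2*(x + 1)*(x + 3)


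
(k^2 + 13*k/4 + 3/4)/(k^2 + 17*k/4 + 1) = (k + 3)/(k + 4)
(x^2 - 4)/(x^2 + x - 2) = (x - 2)/(x - 1)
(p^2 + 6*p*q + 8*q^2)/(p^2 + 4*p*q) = (p + 2*q)/p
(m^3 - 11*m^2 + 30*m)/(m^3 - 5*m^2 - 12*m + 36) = m*(m - 5)/(m^2 + m - 6)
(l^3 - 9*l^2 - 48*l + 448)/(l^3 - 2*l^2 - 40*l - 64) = (l^2 - l - 56)/(l^2 + 6*l + 8)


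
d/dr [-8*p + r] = 1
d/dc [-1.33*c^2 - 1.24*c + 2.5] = -2.66*c - 1.24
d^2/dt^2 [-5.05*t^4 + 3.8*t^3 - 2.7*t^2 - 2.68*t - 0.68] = -60.6*t^2 + 22.8*t - 5.4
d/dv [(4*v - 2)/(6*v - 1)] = 8/(6*v - 1)^2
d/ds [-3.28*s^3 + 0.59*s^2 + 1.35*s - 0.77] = -9.84*s^2 + 1.18*s + 1.35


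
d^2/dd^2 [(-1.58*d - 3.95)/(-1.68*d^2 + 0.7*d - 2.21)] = ((1.58*d + 3.95)*(3.36*d - 0.7)*(6.72*d - 1.4) - (15.9264*d + 11.06)*(1.68*d^2 - 0.7*d + 2.21))/(1.68*d^2 - 0.7*d + 2.21)^3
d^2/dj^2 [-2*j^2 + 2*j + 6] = -4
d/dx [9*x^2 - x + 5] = 18*x - 1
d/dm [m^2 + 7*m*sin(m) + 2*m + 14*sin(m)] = 7*m*cos(m) + 2*m + 7*sin(m) + 14*cos(m) + 2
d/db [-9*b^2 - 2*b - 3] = -18*b - 2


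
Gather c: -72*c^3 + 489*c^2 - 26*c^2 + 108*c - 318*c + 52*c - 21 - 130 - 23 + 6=-72*c^3 + 463*c^2 - 158*c - 168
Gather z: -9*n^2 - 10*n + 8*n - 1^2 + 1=-9*n^2 - 2*n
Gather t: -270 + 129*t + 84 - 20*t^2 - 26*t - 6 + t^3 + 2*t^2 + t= t^3 - 18*t^2 + 104*t - 192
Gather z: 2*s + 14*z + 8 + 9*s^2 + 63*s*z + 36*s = 9*s^2 + 38*s + z*(63*s + 14) + 8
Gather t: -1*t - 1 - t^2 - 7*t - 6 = -t^2 - 8*t - 7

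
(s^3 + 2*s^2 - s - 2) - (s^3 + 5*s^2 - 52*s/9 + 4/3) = -3*s^2 + 43*s/9 - 10/3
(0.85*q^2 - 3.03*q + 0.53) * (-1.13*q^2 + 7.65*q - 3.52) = -0.9605*q^4 + 9.9264*q^3 - 26.7704*q^2 + 14.7201*q - 1.8656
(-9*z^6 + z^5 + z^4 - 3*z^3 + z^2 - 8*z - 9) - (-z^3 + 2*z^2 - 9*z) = -9*z^6 + z^5 + z^4 - 2*z^3 - z^2 + z - 9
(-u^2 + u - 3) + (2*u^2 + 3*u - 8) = u^2 + 4*u - 11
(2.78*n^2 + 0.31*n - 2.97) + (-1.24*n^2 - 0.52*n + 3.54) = 1.54*n^2 - 0.21*n + 0.57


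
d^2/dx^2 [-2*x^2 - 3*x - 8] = -4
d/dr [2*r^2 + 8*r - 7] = 4*r + 8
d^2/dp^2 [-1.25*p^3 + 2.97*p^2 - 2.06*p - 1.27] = 5.94 - 7.5*p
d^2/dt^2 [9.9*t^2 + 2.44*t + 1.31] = 19.8000000000000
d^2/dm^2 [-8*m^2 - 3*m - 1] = -16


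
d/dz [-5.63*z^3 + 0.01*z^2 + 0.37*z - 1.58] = -16.89*z^2 + 0.02*z + 0.37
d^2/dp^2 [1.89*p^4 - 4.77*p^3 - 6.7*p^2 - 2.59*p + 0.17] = 22.68*p^2 - 28.62*p - 13.4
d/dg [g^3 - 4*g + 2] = 3*g^2 - 4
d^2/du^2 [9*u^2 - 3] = 18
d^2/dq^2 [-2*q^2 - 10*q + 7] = -4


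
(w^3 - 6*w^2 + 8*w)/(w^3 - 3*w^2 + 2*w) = (w - 4)/(w - 1)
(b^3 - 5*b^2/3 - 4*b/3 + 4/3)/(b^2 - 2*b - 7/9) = 3*(-3*b^3 + 5*b^2 + 4*b - 4)/(-9*b^2 + 18*b + 7)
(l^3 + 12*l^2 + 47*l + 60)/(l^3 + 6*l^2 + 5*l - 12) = (l + 5)/(l - 1)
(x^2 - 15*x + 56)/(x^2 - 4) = (x^2 - 15*x + 56)/(x^2 - 4)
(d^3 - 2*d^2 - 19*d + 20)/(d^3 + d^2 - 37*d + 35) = (d + 4)/(d + 7)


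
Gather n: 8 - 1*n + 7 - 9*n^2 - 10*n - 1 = -9*n^2 - 11*n + 14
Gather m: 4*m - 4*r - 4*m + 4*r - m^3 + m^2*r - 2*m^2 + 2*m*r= -m^3 + m^2*(r - 2) + 2*m*r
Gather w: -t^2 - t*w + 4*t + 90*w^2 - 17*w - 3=-t^2 + 4*t + 90*w^2 + w*(-t - 17) - 3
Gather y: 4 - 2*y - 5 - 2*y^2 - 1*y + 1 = -2*y^2 - 3*y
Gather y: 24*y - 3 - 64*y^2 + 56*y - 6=-64*y^2 + 80*y - 9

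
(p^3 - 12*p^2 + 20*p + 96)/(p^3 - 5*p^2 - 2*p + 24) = (p^2 - 14*p + 48)/(p^2 - 7*p + 12)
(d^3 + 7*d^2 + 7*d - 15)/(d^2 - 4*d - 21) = (d^2 + 4*d - 5)/(d - 7)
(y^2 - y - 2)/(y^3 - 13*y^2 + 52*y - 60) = (y + 1)/(y^2 - 11*y + 30)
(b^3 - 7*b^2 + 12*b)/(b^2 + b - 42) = b*(b^2 - 7*b + 12)/(b^2 + b - 42)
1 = 1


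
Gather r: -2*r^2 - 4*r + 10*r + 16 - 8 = -2*r^2 + 6*r + 8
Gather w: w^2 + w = w^2 + w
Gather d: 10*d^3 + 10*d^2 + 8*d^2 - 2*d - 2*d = 10*d^3 + 18*d^2 - 4*d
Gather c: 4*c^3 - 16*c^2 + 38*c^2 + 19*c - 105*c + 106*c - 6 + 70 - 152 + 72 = 4*c^3 + 22*c^2 + 20*c - 16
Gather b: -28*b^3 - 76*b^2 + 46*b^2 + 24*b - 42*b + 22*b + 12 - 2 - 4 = -28*b^3 - 30*b^2 + 4*b + 6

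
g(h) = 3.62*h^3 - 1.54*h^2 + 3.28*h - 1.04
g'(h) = 10.86*h^2 - 3.08*h + 3.28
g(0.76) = 2.15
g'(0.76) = 7.21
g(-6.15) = -921.50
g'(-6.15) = 432.97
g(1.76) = 19.70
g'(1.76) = 31.50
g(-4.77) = -444.61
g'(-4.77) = 265.07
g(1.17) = 6.49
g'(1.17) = 14.54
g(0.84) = 2.77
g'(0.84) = 8.36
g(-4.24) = -318.57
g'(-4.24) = 211.58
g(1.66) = 16.72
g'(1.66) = 28.09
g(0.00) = -1.04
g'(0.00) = 3.28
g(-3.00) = -122.48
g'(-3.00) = 110.26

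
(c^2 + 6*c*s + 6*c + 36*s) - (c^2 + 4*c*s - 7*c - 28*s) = 2*c*s + 13*c + 64*s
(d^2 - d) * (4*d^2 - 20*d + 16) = 4*d^4 - 24*d^3 + 36*d^2 - 16*d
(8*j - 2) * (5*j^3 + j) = 40*j^4 - 10*j^3 + 8*j^2 - 2*j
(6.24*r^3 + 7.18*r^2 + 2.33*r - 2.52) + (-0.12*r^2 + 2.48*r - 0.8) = 6.24*r^3 + 7.06*r^2 + 4.81*r - 3.32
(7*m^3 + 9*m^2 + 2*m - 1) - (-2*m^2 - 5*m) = 7*m^3 + 11*m^2 + 7*m - 1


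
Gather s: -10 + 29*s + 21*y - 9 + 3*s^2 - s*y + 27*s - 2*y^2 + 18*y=3*s^2 + s*(56 - y) - 2*y^2 + 39*y - 19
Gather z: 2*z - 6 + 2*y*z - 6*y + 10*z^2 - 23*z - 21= -6*y + 10*z^2 + z*(2*y - 21) - 27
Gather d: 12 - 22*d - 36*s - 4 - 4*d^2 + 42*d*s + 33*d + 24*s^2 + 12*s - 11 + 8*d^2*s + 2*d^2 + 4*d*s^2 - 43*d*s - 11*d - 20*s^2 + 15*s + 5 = d^2*(8*s - 2) + d*(4*s^2 - s) + 4*s^2 - 9*s + 2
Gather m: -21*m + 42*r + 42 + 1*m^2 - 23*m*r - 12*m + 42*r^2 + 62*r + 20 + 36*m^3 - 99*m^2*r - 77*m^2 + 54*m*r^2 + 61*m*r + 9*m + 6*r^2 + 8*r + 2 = 36*m^3 + m^2*(-99*r - 76) + m*(54*r^2 + 38*r - 24) + 48*r^2 + 112*r + 64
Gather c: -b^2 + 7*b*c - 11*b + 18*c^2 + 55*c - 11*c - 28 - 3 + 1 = -b^2 - 11*b + 18*c^2 + c*(7*b + 44) - 30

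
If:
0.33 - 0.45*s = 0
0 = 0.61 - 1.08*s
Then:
No Solution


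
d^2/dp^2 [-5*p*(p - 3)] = -10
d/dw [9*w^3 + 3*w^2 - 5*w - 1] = 27*w^2 + 6*w - 5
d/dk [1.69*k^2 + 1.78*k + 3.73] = 3.38*k + 1.78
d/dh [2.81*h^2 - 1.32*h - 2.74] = 5.62*h - 1.32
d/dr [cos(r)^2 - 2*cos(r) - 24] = 2*(1 - cos(r))*sin(r)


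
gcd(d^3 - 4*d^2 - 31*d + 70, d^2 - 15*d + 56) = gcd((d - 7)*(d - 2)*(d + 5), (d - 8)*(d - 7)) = d - 7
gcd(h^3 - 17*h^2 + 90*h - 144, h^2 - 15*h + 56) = h - 8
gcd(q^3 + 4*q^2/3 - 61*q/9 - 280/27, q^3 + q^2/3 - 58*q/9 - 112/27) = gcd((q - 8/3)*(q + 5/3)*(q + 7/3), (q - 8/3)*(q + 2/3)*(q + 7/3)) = q^2 - q/3 - 56/9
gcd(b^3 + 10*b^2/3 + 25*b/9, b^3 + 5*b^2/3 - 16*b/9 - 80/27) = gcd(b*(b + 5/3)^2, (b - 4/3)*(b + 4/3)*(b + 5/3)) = b + 5/3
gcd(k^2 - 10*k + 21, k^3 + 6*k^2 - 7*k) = 1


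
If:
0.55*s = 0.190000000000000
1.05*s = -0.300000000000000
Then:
No Solution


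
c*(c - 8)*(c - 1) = c^3 - 9*c^2 + 8*c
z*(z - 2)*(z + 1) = z^3 - z^2 - 2*z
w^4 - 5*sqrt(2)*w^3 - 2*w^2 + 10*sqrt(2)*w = w*(w - 5*sqrt(2))*(w - sqrt(2))*(w + sqrt(2))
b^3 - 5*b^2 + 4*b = b*(b - 4)*(b - 1)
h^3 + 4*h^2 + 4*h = h*(h + 2)^2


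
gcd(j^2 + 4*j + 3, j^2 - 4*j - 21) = j + 3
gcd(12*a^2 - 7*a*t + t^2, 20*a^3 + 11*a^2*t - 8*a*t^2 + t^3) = -4*a + t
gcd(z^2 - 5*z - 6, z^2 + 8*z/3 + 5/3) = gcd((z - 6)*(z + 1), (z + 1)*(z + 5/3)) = z + 1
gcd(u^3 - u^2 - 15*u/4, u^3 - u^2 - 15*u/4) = u^3 - u^2 - 15*u/4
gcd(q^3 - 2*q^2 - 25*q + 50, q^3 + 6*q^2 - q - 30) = q^2 + 3*q - 10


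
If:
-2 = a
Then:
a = -2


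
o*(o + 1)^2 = o^3 + 2*o^2 + o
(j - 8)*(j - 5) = j^2 - 13*j + 40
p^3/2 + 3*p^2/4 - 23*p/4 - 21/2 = (p/2 + 1)*(p - 7/2)*(p + 3)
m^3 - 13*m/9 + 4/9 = (m - 1)*(m - 1/3)*(m + 4/3)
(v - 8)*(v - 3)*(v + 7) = v^3 - 4*v^2 - 53*v + 168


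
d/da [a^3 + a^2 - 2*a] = 3*a^2 + 2*a - 2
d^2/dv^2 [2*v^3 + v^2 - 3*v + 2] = 12*v + 2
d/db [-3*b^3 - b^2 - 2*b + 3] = -9*b^2 - 2*b - 2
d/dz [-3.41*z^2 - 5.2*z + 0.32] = -6.82*z - 5.2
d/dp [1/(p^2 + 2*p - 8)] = 2*(-p - 1)/(p^2 + 2*p - 8)^2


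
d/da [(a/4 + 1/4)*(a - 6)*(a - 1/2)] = 3*a^2/4 - 11*a/4 - 7/8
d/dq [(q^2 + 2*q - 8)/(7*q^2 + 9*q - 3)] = (-5*q^2 + 106*q + 66)/(49*q^4 + 126*q^3 + 39*q^2 - 54*q + 9)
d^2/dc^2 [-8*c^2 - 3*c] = -16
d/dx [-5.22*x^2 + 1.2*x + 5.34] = 1.2 - 10.44*x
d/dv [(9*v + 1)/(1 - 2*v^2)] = (18*v^2 + 4*v + 9)/(4*v^4 - 4*v^2 + 1)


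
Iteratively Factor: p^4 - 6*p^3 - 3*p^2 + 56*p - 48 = (p + 3)*(p^3 - 9*p^2 + 24*p - 16) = (p - 1)*(p + 3)*(p^2 - 8*p + 16) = (p - 4)*(p - 1)*(p + 3)*(p - 4)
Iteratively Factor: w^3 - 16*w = (w)*(w^2 - 16) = w*(w + 4)*(w - 4)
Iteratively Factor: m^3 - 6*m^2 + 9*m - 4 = (m - 1)*(m^2 - 5*m + 4) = (m - 4)*(m - 1)*(m - 1)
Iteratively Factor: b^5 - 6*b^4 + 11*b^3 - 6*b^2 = (b - 1)*(b^4 - 5*b^3 + 6*b^2) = b*(b - 1)*(b^3 - 5*b^2 + 6*b) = b*(b - 2)*(b - 1)*(b^2 - 3*b) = b^2*(b - 2)*(b - 1)*(b - 3)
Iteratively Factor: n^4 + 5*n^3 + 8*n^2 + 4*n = (n + 2)*(n^3 + 3*n^2 + 2*n) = n*(n + 2)*(n^2 + 3*n + 2) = n*(n + 1)*(n + 2)*(n + 2)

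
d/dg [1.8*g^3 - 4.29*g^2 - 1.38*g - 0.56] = 5.4*g^2 - 8.58*g - 1.38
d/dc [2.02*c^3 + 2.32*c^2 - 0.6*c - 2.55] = 6.06*c^2 + 4.64*c - 0.6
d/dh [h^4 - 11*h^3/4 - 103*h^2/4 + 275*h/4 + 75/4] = 4*h^3 - 33*h^2/4 - 103*h/2 + 275/4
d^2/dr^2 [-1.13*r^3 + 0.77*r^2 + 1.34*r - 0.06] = 1.54 - 6.78*r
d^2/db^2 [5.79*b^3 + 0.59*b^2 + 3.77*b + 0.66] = 34.74*b + 1.18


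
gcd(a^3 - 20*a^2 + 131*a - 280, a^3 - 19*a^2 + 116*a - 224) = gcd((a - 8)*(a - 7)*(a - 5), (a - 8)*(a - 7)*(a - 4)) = a^2 - 15*a + 56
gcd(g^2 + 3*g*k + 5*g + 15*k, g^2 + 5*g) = g + 5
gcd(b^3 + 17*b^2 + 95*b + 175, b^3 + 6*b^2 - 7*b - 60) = b + 5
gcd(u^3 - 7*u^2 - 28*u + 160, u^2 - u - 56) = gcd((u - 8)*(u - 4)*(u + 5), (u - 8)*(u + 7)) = u - 8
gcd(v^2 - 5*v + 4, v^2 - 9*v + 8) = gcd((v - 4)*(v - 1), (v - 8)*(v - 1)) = v - 1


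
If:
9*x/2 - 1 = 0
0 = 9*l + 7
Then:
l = -7/9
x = 2/9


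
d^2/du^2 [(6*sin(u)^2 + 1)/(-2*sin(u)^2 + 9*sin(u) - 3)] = (108*sin(u)^5 + 358*sin(u)^4 - 756*sin(u)^3 + 465*sin(u)^2 + 135*sin(u) - 258)/(-9*sin(u) - cos(2*u) + 4)^3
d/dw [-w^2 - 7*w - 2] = -2*w - 7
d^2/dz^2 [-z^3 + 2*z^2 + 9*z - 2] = 4 - 6*z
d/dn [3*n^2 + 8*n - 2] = 6*n + 8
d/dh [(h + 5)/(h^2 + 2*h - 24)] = (h^2 + 2*h - 2*(h + 1)*(h + 5) - 24)/(h^2 + 2*h - 24)^2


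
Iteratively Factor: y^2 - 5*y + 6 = (y - 2)*(y - 3)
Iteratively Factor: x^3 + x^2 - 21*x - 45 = (x + 3)*(x^2 - 2*x - 15) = (x - 5)*(x + 3)*(x + 3)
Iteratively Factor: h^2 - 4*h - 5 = (h - 5)*(h + 1)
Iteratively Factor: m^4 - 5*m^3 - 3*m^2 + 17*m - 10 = (m - 1)*(m^3 - 4*m^2 - 7*m + 10) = (m - 5)*(m - 1)*(m^2 + m - 2) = (m - 5)*(m - 1)*(m + 2)*(m - 1)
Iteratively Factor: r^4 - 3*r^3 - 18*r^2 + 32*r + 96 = (r + 2)*(r^3 - 5*r^2 - 8*r + 48) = (r + 2)*(r + 3)*(r^2 - 8*r + 16) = (r - 4)*(r + 2)*(r + 3)*(r - 4)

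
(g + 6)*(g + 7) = g^2 + 13*g + 42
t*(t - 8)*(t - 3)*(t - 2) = t^4 - 13*t^3 + 46*t^2 - 48*t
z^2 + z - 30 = (z - 5)*(z + 6)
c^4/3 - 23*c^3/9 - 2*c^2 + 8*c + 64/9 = (c/3 + 1/3)*(c - 8)*(c - 2)*(c + 4/3)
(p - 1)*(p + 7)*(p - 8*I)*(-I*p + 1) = -I*p^4 - 7*p^3 - 6*I*p^3 - 42*p^2 - I*p^2 + 49*p - 48*I*p + 56*I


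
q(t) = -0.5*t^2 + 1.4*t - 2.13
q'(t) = 1.4 - 1.0*t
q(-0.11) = -2.29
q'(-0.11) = 1.51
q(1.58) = -1.17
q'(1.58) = -0.18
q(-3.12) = -11.37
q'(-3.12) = 4.52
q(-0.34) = -2.66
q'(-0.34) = 1.74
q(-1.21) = -4.56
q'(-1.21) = 2.61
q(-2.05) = -7.10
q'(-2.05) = 3.45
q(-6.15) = -29.65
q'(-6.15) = 7.55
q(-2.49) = -8.72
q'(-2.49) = 3.89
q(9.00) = -30.03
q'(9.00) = -7.60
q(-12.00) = -90.93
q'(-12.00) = 13.40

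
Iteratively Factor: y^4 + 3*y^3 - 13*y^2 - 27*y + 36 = (y + 4)*(y^3 - y^2 - 9*y + 9) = (y + 3)*(y + 4)*(y^2 - 4*y + 3) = (y - 3)*(y + 3)*(y + 4)*(y - 1)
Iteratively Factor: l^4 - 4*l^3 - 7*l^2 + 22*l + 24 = (l + 1)*(l^3 - 5*l^2 - 2*l + 24) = (l - 3)*(l + 1)*(l^2 - 2*l - 8) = (l - 4)*(l - 3)*(l + 1)*(l + 2)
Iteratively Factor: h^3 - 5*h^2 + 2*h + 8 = (h + 1)*(h^2 - 6*h + 8) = (h - 2)*(h + 1)*(h - 4)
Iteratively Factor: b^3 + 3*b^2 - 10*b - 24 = (b + 2)*(b^2 + b - 12) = (b + 2)*(b + 4)*(b - 3)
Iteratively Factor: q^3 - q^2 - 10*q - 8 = (q + 2)*(q^2 - 3*q - 4) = (q - 4)*(q + 2)*(q + 1)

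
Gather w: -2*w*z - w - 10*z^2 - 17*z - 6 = w*(-2*z - 1) - 10*z^2 - 17*z - 6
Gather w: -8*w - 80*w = -88*w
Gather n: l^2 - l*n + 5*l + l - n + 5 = l^2 + 6*l + n*(-l - 1) + 5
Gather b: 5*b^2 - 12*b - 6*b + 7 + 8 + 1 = 5*b^2 - 18*b + 16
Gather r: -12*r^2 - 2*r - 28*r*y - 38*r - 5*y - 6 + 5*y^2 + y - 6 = -12*r^2 + r*(-28*y - 40) + 5*y^2 - 4*y - 12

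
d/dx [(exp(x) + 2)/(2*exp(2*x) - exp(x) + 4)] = (-(exp(x) + 2)*(4*exp(x) - 1) + 2*exp(2*x) - exp(x) + 4)*exp(x)/(2*exp(2*x) - exp(x) + 4)^2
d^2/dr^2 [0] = 0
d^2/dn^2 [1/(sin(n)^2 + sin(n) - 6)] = (-4*sin(n)^4 - 3*sin(n)^3 - 19*sin(n)^2 + 14)/(sin(n)^2 + sin(n) - 6)^3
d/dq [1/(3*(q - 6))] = -1/(3*(q - 6)^2)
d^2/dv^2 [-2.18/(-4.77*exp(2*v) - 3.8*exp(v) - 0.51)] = (2.18*(9.54*exp(v) + 3.8)*(19.08*exp(v) + 7.6)*exp(v) - (41.5944*exp(v) + 8.284)*(4.77*exp(2*v) + 3.8*exp(v) + 0.51))*exp(v)/(4.77*exp(2*v) + 3.8*exp(v) + 0.51)^3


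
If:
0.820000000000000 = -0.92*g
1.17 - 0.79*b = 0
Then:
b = 1.48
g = -0.89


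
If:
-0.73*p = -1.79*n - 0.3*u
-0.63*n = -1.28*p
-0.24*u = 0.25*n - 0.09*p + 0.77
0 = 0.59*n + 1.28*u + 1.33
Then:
No Solution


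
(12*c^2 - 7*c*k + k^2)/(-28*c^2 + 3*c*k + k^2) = (-3*c + k)/(7*c + k)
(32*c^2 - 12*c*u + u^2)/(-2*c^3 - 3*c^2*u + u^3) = (-32*c^2 + 12*c*u - u^2)/(2*c^3 + 3*c^2*u - u^3)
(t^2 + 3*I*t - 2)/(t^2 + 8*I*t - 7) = (t + 2*I)/(t + 7*I)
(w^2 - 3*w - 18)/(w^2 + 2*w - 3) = (w - 6)/(w - 1)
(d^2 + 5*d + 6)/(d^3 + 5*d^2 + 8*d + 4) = (d + 3)/(d^2 + 3*d + 2)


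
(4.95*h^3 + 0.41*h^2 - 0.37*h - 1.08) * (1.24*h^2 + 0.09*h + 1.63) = 6.138*h^5 + 0.9539*h^4 + 7.6466*h^3 - 0.7042*h^2 - 0.7003*h - 1.7604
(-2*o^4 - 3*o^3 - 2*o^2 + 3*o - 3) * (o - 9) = -2*o^5 + 15*o^4 + 25*o^3 + 21*o^2 - 30*o + 27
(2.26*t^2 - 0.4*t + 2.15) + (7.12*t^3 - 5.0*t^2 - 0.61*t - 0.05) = 7.12*t^3 - 2.74*t^2 - 1.01*t + 2.1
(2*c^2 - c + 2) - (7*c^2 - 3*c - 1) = -5*c^2 + 2*c + 3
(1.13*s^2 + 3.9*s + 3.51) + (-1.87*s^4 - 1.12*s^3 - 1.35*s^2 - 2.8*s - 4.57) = -1.87*s^4 - 1.12*s^3 - 0.22*s^2 + 1.1*s - 1.06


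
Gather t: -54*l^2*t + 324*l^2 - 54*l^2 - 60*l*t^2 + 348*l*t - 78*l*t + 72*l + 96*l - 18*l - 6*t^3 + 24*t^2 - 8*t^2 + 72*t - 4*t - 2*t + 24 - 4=270*l^2 + 150*l - 6*t^3 + t^2*(16 - 60*l) + t*(-54*l^2 + 270*l + 66) + 20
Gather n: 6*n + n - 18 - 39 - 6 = 7*n - 63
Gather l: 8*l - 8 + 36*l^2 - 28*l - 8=36*l^2 - 20*l - 16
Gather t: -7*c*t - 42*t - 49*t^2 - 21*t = -49*t^2 + t*(-7*c - 63)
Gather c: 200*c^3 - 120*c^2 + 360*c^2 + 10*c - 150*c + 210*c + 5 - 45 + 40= 200*c^3 + 240*c^2 + 70*c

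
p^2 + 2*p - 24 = (p - 4)*(p + 6)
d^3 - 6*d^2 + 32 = (d - 4)^2*(d + 2)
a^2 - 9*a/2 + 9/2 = (a - 3)*(a - 3/2)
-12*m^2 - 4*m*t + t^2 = (-6*m + t)*(2*m + t)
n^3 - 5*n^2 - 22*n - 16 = (n - 8)*(n + 1)*(n + 2)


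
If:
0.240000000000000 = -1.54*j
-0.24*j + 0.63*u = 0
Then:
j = -0.16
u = -0.06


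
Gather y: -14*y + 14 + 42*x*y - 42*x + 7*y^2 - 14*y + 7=-42*x + 7*y^2 + y*(42*x - 28) + 21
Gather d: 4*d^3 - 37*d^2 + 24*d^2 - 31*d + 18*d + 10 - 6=4*d^3 - 13*d^2 - 13*d + 4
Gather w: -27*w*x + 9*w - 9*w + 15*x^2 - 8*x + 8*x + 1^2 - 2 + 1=-27*w*x + 15*x^2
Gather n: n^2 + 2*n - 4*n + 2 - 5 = n^2 - 2*n - 3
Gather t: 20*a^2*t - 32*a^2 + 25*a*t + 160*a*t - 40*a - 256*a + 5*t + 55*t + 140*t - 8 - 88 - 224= -32*a^2 - 296*a + t*(20*a^2 + 185*a + 200) - 320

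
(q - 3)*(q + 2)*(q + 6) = q^3 + 5*q^2 - 12*q - 36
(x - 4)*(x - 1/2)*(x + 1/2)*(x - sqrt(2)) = x^4 - 4*x^3 - sqrt(2)*x^3 - x^2/4 + 4*sqrt(2)*x^2 + sqrt(2)*x/4 + x - sqrt(2)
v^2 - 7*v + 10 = (v - 5)*(v - 2)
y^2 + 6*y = y*(y + 6)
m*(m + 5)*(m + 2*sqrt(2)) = m^3 + 2*sqrt(2)*m^2 + 5*m^2 + 10*sqrt(2)*m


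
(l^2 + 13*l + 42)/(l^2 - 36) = (l + 7)/(l - 6)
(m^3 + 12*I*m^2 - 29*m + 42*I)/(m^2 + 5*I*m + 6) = m + 7*I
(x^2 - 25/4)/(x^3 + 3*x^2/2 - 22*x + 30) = (x + 5/2)/(x^2 + 4*x - 12)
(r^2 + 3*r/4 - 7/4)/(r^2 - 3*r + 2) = (r + 7/4)/(r - 2)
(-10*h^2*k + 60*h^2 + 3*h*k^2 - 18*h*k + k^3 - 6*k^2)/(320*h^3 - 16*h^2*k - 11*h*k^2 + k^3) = (-2*h*k + 12*h + k^2 - 6*k)/(64*h^2 - 16*h*k + k^2)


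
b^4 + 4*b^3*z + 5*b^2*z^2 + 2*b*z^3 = b*(b + z)^2*(b + 2*z)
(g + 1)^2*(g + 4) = g^3 + 6*g^2 + 9*g + 4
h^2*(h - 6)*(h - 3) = h^4 - 9*h^3 + 18*h^2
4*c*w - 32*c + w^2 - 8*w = (4*c + w)*(w - 8)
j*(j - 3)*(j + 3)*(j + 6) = j^4 + 6*j^3 - 9*j^2 - 54*j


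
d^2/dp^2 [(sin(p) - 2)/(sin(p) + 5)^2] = (-sin(p)^3 + 28*sin(p)^2 - 43*sin(p) - 32)/(sin(p) + 5)^4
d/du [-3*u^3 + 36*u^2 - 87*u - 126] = -9*u^2 + 72*u - 87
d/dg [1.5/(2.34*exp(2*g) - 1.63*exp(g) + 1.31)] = (2.445 - 7.02*exp(g))*exp(g)/(2.34*exp(2*g) - 1.63*exp(g) + 1.31)^2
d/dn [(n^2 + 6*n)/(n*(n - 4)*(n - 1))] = (-n^2 - 12*n + 34)/(n^4 - 10*n^3 + 33*n^2 - 40*n + 16)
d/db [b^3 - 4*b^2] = b*(3*b - 8)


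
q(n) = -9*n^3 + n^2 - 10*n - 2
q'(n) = -27*n^2 + 2*n - 10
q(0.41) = -6.55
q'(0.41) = -13.72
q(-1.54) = 48.64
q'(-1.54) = -77.11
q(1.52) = -46.50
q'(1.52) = -69.34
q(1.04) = -21.44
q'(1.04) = -37.12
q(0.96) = -18.64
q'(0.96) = -32.96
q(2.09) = -100.70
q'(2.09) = -123.76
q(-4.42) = 838.89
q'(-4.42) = -546.32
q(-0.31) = 1.46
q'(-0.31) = -13.21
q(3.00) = -266.00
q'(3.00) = -247.00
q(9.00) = -6572.00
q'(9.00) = -2179.00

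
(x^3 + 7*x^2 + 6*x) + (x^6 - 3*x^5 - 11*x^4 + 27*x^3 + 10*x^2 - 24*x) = x^6 - 3*x^5 - 11*x^4 + 28*x^3 + 17*x^2 - 18*x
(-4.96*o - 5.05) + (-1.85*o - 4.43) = -6.81*o - 9.48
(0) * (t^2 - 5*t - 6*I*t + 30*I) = 0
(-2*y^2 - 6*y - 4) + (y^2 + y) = -y^2 - 5*y - 4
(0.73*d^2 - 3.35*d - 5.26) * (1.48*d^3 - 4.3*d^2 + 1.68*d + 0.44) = 1.0804*d^5 - 8.097*d^4 + 7.8466*d^3 + 17.3112*d^2 - 10.3108*d - 2.3144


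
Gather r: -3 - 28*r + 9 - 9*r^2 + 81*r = -9*r^2 + 53*r + 6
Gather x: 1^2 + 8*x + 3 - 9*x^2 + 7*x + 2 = -9*x^2 + 15*x + 6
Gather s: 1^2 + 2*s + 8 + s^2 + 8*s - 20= s^2 + 10*s - 11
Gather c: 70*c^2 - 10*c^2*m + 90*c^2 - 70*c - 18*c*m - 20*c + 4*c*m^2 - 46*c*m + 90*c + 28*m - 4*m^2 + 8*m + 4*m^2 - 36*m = c^2*(160 - 10*m) + c*(4*m^2 - 64*m)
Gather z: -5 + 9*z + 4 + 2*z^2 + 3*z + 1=2*z^2 + 12*z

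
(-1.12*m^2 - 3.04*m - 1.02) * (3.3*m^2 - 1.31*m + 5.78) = -3.696*m^4 - 8.5648*m^3 - 5.8572*m^2 - 16.235*m - 5.8956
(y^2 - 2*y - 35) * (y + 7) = y^3 + 5*y^2 - 49*y - 245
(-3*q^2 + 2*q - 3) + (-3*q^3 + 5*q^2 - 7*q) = -3*q^3 + 2*q^2 - 5*q - 3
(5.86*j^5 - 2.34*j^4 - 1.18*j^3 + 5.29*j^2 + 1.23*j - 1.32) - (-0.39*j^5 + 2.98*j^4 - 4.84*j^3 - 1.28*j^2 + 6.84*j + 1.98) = 6.25*j^5 - 5.32*j^4 + 3.66*j^3 + 6.57*j^2 - 5.61*j - 3.3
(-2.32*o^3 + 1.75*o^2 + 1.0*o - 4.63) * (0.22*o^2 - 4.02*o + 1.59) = -0.5104*o^5 + 9.7114*o^4 - 10.5038*o^3 - 2.2561*o^2 + 20.2026*o - 7.3617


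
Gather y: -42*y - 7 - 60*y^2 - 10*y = -60*y^2 - 52*y - 7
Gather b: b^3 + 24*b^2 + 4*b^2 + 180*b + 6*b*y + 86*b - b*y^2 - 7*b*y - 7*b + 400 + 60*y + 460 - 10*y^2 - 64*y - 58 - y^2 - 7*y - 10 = b^3 + 28*b^2 + b*(-y^2 - y + 259) - 11*y^2 - 11*y + 792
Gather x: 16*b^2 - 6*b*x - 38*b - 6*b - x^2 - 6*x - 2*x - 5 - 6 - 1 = 16*b^2 - 44*b - x^2 + x*(-6*b - 8) - 12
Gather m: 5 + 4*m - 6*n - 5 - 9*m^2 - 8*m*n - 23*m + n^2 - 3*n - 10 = -9*m^2 + m*(-8*n - 19) + n^2 - 9*n - 10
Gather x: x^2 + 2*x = x^2 + 2*x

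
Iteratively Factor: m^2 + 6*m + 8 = (m + 4)*(m + 2)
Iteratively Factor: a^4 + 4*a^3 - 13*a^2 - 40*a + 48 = (a - 1)*(a^3 + 5*a^2 - 8*a - 48) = (a - 1)*(a + 4)*(a^2 + a - 12) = (a - 3)*(a - 1)*(a + 4)*(a + 4)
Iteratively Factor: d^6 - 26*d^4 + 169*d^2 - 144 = (d - 1)*(d^5 + d^4 - 25*d^3 - 25*d^2 + 144*d + 144) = (d - 1)*(d + 3)*(d^4 - 2*d^3 - 19*d^2 + 32*d + 48) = (d - 3)*(d - 1)*(d + 3)*(d^3 + d^2 - 16*d - 16) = (d - 3)*(d - 1)*(d + 1)*(d + 3)*(d^2 - 16) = (d - 4)*(d - 3)*(d - 1)*(d + 1)*(d + 3)*(d + 4)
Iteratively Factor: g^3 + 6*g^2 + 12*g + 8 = (g + 2)*(g^2 + 4*g + 4) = (g + 2)^2*(g + 2)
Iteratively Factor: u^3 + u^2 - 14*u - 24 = (u - 4)*(u^2 + 5*u + 6) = (u - 4)*(u + 3)*(u + 2)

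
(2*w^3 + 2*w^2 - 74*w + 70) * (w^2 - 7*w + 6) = 2*w^5 - 12*w^4 - 76*w^3 + 600*w^2 - 934*w + 420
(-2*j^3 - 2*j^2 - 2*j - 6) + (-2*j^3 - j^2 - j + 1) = -4*j^3 - 3*j^2 - 3*j - 5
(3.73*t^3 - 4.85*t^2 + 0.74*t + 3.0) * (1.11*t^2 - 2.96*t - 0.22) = 4.1403*t^5 - 16.4243*t^4 + 14.3568*t^3 + 2.2066*t^2 - 9.0428*t - 0.66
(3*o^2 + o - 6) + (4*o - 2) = 3*o^2 + 5*o - 8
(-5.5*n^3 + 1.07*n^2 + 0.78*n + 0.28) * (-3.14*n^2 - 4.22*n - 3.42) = 17.27*n^5 + 19.8502*n^4 + 11.8454*n^3 - 7.8302*n^2 - 3.8492*n - 0.9576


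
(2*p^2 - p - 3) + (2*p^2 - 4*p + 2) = 4*p^2 - 5*p - 1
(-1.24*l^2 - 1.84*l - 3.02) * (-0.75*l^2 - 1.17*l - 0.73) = 0.93*l^4 + 2.8308*l^3 + 5.323*l^2 + 4.8766*l + 2.2046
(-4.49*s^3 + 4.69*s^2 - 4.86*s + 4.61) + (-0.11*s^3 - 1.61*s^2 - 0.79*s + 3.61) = -4.6*s^3 + 3.08*s^2 - 5.65*s + 8.22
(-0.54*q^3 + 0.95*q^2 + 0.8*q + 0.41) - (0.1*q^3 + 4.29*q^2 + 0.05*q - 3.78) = -0.64*q^3 - 3.34*q^2 + 0.75*q + 4.19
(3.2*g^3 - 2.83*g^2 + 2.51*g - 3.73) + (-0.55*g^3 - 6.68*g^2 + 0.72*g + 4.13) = 2.65*g^3 - 9.51*g^2 + 3.23*g + 0.4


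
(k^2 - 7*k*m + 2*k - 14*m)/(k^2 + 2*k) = (k - 7*m)/k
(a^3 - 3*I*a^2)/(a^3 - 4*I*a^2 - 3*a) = a/(a - I)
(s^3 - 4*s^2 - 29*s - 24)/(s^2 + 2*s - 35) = (s^3 - 4*s^2 - 29*s - 24)/(s^2 + 2*s - 35)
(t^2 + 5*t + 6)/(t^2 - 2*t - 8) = (t + 3)/(t - 4)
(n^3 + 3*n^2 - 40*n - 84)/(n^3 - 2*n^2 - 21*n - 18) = (n^2 + 9*n + 14)/(n^2 + 4*n + 3)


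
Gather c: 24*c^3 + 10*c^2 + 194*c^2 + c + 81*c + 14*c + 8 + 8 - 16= 24*c^3 + 204*c^2 + 96*c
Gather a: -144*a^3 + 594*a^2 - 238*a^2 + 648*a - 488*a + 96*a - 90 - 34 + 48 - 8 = -144*a^3 + 356*a^2 + 256*a - 84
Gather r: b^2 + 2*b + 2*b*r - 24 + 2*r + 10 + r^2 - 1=b^2 + 2*b + r^2 + r*(2*b + 2) - 15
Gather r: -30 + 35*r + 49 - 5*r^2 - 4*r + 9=-5*r^2 + 31*r + 28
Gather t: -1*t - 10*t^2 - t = -10*t^2 - 2*t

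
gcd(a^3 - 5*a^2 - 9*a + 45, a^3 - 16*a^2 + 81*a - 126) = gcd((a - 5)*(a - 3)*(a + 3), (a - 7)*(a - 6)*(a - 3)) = a - 3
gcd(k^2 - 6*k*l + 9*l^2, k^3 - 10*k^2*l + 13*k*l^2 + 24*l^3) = k - 3*l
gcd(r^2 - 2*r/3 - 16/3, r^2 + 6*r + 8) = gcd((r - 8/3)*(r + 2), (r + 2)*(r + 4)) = r + 2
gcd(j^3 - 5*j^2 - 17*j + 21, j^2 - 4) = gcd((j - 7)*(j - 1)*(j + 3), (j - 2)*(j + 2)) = 1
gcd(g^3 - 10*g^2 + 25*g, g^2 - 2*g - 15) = g - 5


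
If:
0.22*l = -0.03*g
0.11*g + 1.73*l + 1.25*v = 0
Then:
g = 9.92779783393502*v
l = -1.35379061371841*v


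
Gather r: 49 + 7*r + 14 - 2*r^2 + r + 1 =-2*r^2 + 8*r + 64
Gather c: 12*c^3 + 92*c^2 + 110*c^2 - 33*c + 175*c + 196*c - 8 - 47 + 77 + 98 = 12*c^3 + 202*c^2 + 338*c + 120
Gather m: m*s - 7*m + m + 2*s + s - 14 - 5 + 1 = m*(s - 6) + 3*s - 18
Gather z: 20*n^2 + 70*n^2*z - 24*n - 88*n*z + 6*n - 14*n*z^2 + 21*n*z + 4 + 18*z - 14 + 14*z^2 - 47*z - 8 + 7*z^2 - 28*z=20*n^2 - 18*n + z^2*(21 - 14*n) + z*(70*n^2 - 67*n - 57) - 18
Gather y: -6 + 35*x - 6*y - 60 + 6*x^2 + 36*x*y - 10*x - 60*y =6*x^2 + 25*x + y*(36*x - 66) - 66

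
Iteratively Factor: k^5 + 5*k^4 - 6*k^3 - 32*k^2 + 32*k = (k + 4)*(k^4 + k^3 - 10*k^2 + 8*k) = (k - 2)*(k + 4)*(k^3 + 3*k^2 - 4*k) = (k - 2)*(k + 4)^2*(k^2 - k) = (k - 2)*(k - 1)*(k + 4)^2*(k)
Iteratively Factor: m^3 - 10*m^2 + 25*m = (m)*(m^2 - 10*m + 25) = m*(m - 5)*(m - 5)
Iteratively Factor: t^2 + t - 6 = (t + 3)*(t - 2)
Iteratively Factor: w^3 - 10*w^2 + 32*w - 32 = (w - 2)*(w^2 - 8*w + 16) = (w - 4)*(w - 2)*(w - 4)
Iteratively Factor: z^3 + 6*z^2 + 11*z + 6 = (z + 1)*(z^2 + 5*z + 6) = (z + 1)*(z + 3)*(z + 2)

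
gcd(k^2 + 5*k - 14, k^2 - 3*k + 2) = k - 2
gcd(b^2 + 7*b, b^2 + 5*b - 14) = b + 7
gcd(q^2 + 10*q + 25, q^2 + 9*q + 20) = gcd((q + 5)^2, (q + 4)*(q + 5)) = q + 5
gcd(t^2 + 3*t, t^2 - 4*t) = t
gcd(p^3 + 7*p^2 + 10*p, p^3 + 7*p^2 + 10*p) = p^3 + 7*p^2 + 10*p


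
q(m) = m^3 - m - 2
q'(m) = 3*m^2 - 1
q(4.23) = 69.46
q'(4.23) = 52.68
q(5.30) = 141.58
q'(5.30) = 83.27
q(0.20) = -2.19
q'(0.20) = -0.88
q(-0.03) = -1.97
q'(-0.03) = -1.00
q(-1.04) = -2.08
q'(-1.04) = 2.24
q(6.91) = 321.03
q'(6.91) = 142.24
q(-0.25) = -1.77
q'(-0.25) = -0.81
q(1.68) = 1.06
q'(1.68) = 7.47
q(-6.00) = -212.00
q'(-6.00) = 107.00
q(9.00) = 718.00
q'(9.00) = 242.00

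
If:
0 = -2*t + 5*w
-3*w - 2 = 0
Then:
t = -5/3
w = -2/3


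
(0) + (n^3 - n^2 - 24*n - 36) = n^3 - n^2 - 24*n - 36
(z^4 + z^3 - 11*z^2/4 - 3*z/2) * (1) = z^4 + z^3 - 11*z^2/4 - 3*z/2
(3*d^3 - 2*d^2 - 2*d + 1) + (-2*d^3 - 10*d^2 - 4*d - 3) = d^3 - 12*d^2 - 6*d - 2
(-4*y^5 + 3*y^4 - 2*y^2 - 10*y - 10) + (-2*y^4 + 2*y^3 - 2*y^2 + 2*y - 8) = -4*y^5 + y^4 + 2*y^3 - 4*y^2 - 8*y - 18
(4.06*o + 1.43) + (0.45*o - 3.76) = 4.51*o - 2.33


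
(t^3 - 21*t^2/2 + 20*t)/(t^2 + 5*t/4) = 2*(2*t^2 - 21*t + 40)/(4*t + 5)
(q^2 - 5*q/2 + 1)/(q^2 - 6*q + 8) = (q - 1/2)/(q - 4)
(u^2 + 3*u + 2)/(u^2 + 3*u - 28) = (u^2 + 3*u + 2)/(u^2 + 3*u - 28)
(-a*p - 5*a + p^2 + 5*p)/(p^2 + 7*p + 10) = (-a + p)/(p + 2)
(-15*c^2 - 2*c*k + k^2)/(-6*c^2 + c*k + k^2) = (5*c - k)/(2*c - k)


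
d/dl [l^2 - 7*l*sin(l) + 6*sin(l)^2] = -7*l*cos(l) + 2*l - 7*sin(l) + 6*sin(2*l)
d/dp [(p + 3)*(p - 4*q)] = 2*p - 4*q + 3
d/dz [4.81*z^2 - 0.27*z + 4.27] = 9.62*z - 0.27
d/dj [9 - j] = -1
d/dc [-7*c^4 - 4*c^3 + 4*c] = -28*c^3 - 12*c^2 + 4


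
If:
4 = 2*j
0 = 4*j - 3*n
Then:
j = 2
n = 8/3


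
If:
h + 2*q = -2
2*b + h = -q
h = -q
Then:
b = 0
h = 2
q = -2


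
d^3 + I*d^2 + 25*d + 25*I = (d - 5*I)*(d + I)*(d + 5*I)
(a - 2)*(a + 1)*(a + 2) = a^3 + a^2 - 4*a - 4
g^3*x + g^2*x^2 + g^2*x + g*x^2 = g*(g + x)*(g*x + x)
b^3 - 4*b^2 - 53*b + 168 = (b - 8)*(b - 3)*(b + 7)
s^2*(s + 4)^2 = s^4 + 8*s^3 + 16*s^2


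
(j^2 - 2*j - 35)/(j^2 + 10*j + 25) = (j - 7)/(j + 5)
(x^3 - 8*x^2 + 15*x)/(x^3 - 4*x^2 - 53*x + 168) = x*(x - 5)/(x^2 - x - 56)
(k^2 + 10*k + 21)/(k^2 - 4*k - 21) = (k + 7)/(k - 7)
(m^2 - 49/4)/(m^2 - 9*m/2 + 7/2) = (m + 7/2)/(m - 1)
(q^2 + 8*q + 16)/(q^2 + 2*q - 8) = (q + 4)/(q - 2)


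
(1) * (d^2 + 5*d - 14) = d^2 + 5*d - 14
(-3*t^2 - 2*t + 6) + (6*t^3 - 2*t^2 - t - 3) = 6*t^3 - 5*t^2 - 3*t + 3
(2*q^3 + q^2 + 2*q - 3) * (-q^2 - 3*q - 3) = -2*q^5 - 7*q^4 - 11*q^3 - 6*q^2 + 3*q + 9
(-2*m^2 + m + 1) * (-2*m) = 4*m^3 - 2*m^2 - 2*m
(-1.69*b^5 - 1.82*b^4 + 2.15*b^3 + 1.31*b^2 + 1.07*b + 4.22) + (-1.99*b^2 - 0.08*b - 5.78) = -1.69*b^5 - 1.82*b^4 + 2.15*b^3 - 0.68*b^2 + 0.99*b - 1.56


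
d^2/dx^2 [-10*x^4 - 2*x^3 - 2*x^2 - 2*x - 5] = -120*x^2 - 12*x - 4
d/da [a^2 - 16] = 2*a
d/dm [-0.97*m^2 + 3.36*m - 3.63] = 3.36 - 1.94*m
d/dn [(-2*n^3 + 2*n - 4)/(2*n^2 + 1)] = 2*(-2*n^4 - 5*n^2 + 8*n + 1)/(4*n^4 + 4*n^2 + 1)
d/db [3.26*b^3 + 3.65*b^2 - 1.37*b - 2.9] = 9.78*b^2 + 7.3*b - 1.37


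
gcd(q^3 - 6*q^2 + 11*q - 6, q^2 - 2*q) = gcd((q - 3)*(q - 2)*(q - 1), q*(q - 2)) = q - 2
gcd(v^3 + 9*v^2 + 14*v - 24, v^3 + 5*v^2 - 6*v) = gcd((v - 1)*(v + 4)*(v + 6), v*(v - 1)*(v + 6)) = v^2 + 5*v - 6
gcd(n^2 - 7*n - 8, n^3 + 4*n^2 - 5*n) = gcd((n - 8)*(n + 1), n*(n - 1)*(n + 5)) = 1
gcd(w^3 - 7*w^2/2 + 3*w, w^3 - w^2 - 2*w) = w^2 - 2*w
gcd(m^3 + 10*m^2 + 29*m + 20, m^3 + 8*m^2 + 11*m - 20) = m^2 + 9*m + 20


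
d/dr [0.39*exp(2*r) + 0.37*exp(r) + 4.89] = (0.78*exp(r) + 0.37)*exp(r)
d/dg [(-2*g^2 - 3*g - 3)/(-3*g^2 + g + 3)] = (-11*g^2 - 30*g - 6)/(9*g^4 - 6*g^3 - 17*g^2 + 6*g + 9)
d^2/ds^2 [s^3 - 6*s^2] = 6*s - 12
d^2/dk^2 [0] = 0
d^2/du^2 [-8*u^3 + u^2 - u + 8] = 2 - 48*u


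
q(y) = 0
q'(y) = 0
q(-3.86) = 0.00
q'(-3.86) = 0.00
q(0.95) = 0.00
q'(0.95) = 0.00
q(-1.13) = 0.00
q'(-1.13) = 0.00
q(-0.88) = 0.00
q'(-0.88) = 0.00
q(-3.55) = 0.00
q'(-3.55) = 0.00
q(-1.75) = 0.00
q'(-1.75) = 0.00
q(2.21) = 0.00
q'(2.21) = 0.00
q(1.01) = 0.00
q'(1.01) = 0.00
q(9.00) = 0.00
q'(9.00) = 0.00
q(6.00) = 0.00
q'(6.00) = 0.00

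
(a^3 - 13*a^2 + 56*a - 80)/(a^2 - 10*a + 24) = (a^2 - 9*a + 20)/(a - 6)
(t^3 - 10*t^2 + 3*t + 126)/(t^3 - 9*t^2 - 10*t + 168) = (t + 3)/(t + 4)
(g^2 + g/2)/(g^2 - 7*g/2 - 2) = g/(g - 4)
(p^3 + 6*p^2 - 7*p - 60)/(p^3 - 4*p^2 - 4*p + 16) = (p^3 + 6*p^2 - 7*p - 60)/(p^3 - 4*p^2 - 4*p + 16)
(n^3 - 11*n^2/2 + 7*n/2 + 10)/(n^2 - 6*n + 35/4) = 2*(n^2 - 3*n - 4)/(2*n - 7)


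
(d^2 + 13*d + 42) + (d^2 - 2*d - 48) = 2*d^2 + 11*d - 6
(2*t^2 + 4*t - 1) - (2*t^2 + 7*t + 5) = -3*t - 6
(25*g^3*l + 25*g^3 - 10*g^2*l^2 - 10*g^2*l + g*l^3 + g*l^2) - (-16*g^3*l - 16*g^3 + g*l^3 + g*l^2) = 41*g^3*l + 41*g^3 - 10*g^2*l^2 - 10*g^2*l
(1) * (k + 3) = k + 3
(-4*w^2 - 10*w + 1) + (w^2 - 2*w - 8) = -3*w^2 - 12*w - 7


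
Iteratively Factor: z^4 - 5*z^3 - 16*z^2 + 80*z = (z - 5)*(z^3 - 16*z) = (z - 5)*(z - 4)*(z^2 + 4*z) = z*(z - 5)*(z - 4)*(z + 4)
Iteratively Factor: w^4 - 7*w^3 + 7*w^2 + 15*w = (w + 1)*(w^3 - 8*w^2 + 15*w) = (w - 5)*(w + 1)*(w^2 - 3*w) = (w - 5)*(w - 3)*(w + 1)*(w)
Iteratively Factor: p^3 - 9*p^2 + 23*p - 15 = (p - 1)*(p^2 - 8*p + 15) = (p - 3)*(p - 1)*(p - 5)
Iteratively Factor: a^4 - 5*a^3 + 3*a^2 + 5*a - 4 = (a - 1)*(a^3 - 4*a^2 - a + 4) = (a - 4)*(a - 1)*(a^2 - 1) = (a - 4)*(a - 1)^2*(a + 1)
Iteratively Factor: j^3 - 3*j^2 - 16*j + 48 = (j - 4)*(j^2 + j - 12) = (j - 4)*(j - 3)*(j + 4)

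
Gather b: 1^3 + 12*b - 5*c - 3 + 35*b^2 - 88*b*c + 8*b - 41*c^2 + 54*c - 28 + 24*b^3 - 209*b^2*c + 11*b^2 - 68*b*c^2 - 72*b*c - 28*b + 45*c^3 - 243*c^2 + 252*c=24*b^3 + b^2*(46 - 209*c) + b*(-68*c^2 - 160*c - 8) + 45*c^3 - 284*c^2 + 301*c - 30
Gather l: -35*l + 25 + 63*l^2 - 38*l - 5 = 63*l^2 - 73*l + 20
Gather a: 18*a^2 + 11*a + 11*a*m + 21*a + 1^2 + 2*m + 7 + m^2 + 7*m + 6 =18*a^2 + a*(11*m + 32) + m^2 + 9*m + 14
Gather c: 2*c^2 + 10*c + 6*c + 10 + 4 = 2*c^2 + 16*c + 14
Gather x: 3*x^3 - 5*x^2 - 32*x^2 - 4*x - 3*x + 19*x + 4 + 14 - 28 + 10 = 3*x^3 - 37*x^2 + 12*x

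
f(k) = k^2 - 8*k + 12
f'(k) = 2*k - 8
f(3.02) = -3.04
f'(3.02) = -1.96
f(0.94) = 5.36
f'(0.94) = -6.12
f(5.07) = -2.86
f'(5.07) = 2.14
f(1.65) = 1.52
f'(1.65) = -4.70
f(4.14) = -3.98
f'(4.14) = 0.28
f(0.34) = 9.40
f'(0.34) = -7.32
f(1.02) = 4.88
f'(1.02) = -5.96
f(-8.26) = 146.31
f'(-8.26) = -24.52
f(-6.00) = 96.00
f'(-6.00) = -20.00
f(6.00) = 0.00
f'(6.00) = 4.00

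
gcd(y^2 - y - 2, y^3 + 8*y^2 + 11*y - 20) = 1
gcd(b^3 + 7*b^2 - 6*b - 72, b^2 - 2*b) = 1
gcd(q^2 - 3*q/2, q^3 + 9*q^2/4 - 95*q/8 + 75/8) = q - 3/2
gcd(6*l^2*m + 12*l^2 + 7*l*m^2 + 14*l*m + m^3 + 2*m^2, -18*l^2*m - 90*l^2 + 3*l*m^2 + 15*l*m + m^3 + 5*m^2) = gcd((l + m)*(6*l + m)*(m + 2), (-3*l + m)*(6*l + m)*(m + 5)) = 6*l + m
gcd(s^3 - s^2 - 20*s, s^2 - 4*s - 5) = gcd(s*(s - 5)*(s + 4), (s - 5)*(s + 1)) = s - 5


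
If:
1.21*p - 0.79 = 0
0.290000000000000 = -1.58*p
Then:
No Solution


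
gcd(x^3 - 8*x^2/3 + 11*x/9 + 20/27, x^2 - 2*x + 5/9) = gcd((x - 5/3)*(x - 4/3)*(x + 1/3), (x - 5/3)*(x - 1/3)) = x - 5/3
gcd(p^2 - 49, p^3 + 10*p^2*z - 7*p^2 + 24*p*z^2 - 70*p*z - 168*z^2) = p - 7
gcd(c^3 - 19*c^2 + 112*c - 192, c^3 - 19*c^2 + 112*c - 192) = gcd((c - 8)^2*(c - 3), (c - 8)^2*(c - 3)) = c^3 - 19*c^2 + 112*c - 192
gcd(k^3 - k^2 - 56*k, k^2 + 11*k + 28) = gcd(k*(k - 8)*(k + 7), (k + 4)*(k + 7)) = k + 7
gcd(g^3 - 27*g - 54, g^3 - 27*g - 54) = g^3 - 27*g - 54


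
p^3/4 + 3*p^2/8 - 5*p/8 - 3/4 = (p/4 + 1/2)*(p - 3/2)*(p + 1)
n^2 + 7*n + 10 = (n + 2)*(n + 5)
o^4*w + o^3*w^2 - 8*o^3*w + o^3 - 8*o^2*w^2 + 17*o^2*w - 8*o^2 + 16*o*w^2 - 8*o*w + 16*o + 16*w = (o - 4)^2*(o + w)*(o*w + 1)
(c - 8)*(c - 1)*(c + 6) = c^3 - 3*c^2 - 46*c + 48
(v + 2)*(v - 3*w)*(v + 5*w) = v^3 + 2*v^2*w + 2*v^2 - 15*v*w^2 + 4*v*w - 30*w^2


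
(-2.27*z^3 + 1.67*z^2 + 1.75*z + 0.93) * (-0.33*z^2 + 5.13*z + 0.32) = 0.7491*z^5 - 12.1962*z^4 + 7.2632*z^3 + 9.205*z^2 + 5.3309*z + 0.2976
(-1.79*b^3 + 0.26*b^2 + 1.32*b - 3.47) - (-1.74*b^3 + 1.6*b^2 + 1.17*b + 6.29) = -0.05*b^3 - 1.34*b^2 + 0.15*b - 9.76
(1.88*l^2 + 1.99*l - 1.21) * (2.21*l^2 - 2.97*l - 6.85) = 4.1548*l^4 - 1.1857*l^3 - 21.4624*l^2 - 10.0378*l + 8.2885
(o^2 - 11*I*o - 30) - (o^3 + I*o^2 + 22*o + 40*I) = -o^3 + o^2 - I*o^2 - 22*o - 11*I*o - 30 - 40*I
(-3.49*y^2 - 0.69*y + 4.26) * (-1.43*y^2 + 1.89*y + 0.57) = 4.9907*y^4 - 5.6094*y^3 - 9.3852*y^2 + 7.6581*y + 2.4282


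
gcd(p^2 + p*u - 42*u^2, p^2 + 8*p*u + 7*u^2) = p + 7*u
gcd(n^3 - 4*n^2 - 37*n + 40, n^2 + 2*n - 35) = 1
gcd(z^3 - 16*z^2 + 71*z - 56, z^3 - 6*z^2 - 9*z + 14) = z^2 - 8*z + 7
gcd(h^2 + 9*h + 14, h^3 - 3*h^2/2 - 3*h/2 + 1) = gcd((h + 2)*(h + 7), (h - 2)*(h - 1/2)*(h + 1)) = 1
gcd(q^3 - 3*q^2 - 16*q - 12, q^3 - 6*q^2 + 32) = q + 2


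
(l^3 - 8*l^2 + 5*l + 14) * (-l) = -l^4 + 8*l^3 - 5*l^2 - 14*l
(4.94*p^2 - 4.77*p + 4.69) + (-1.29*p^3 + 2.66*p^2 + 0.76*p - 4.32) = -1.29*p^3 + 7.6*p^2 - 4.01*p + 0.37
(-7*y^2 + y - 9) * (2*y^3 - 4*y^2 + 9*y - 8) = -14*y^5 + 30*y^4 - 85*y^3 + 101*y^2 - 89*y + 72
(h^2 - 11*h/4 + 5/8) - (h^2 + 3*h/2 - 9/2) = 41/8 - 17*h/4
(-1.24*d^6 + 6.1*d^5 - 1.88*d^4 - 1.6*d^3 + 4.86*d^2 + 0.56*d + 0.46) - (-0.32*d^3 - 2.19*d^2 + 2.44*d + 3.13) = -1.24*d^6 + 6.1*d^5 - 1.88*d^4 - 1.28*d^3 + 7.05*d^2 - 1.88*d - 2.67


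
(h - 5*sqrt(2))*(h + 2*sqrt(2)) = h^2 - 3*sqrt(2)*h - 20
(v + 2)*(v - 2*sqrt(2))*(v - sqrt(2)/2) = v^3 - 5*sqrt(2)*v^2/2 + 2*v^2 - 5*sqrt(2)*v + 2*v + 4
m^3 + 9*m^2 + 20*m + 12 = (m + 1)*(m + 2)*(m + 6)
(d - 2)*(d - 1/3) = d^2 - 7*d/3 + 2/3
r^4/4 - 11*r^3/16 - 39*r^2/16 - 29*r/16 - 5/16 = (r/4 + 1/4)*(r - 5)*(r + 1/4)*(r + 1)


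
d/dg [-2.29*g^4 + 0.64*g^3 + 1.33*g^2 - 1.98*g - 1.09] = -9.16*g^3 + 1.92*g^2 + 2.66*g - 1.98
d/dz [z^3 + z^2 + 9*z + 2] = 3*z^2 + 2*z + 9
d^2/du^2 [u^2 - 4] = 2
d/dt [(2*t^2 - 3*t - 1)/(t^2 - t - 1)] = (t^2 - 2*t + 2)/(t^4 - 2*t^3 - t^2 + 2*t + 1)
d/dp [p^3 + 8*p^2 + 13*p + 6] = 3*p^2 + 16*p + 13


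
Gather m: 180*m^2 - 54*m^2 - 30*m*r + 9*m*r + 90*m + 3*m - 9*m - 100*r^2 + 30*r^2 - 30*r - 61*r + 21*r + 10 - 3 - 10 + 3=126*m^2 + m*(84 - 21*r) - 70*r^2 - 70*r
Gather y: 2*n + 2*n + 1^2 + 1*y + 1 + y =4*n + 2*y + 2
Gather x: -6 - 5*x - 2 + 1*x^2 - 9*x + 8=x^2 - 14*x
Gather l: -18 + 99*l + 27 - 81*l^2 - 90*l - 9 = -81*l^2 + 9*l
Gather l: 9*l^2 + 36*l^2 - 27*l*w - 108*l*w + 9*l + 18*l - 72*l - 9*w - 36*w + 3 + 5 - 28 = 45*l^2 + l*(-135*w - 45) - 45*w - 20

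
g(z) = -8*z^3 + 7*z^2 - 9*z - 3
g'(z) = -24*z^2 + 14*z - 9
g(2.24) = -77.95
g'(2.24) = -98.06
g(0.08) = -3.68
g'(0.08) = -8.03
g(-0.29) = 0.39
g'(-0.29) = -15.08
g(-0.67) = 8.58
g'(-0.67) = -29.15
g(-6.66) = 2730.70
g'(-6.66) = -1166.77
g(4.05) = -456.07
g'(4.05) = -345.96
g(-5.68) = 1739.96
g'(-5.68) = -862.82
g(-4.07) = 688.94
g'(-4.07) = -463.54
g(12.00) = -12927.00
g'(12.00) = -3297.00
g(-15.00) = 28707.00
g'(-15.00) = -5619.00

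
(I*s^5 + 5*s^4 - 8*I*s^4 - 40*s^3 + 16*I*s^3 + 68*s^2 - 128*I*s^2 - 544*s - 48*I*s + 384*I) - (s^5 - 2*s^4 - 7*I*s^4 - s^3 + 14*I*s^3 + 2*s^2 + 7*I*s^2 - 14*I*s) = -s^5 + I*s^5 + 7*s^4 - I*s^4 - 39*s^3 + 2*I*s^3 + 66*s^2 - 135*I*s^2 - 544*s - 34*I*s + 384*I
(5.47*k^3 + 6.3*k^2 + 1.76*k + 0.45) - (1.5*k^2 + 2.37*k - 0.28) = 5.47*k^3 + 4.8*k^2 - 0.61*k + 0.73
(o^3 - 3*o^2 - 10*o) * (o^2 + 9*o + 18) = o^5 + 6*o^4 - 19*o^3 - 144*o^2 - 180*o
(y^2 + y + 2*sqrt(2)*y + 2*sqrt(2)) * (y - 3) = y^3 - 2*y^2 + 2*sqrt(2)*y^2 - 4*sqrt(2)*y - 3*y - 6*sqrt(2)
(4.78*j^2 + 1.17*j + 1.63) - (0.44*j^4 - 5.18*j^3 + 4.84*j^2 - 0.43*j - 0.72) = -0.44*j^4 + 5.18*j^3 - 0.0599999999999996*j^2 + 1.6*j + 2.35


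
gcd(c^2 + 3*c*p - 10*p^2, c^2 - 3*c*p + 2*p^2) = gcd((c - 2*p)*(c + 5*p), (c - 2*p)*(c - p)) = -c + 2*p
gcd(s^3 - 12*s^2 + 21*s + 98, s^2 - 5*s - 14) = s^2 - 5*s - 14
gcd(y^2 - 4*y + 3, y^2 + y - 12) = y - 3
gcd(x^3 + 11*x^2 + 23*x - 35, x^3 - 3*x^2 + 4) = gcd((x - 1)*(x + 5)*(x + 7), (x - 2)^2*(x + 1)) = 1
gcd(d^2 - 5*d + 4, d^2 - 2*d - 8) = d - 4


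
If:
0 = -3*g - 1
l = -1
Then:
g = -1/3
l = -1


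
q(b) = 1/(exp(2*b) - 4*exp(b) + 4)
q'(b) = (-2*exp(2*b) + 4*exp(b))/(exp(2*b) - 4*exp(b) + 4)^2 = 2*(2 - exp(b))*exp(b)/(exp(2*b) - 4*exp(b) + 4)^2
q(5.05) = 0.00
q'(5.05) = -0.00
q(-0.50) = 0.51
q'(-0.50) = 0.45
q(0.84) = 9.99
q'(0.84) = -146.31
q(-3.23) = 0.26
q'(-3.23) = 0.01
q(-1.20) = 0.35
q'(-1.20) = 0.12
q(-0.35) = 0.60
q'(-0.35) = 0.65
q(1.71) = 0.08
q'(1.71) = -0.25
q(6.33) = 0.00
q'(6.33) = -0.00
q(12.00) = 0.00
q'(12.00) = 0.00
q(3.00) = 0.00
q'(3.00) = -0.00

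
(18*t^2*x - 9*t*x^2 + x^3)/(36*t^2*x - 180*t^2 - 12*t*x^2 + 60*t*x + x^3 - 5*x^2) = x*(-3*t + x)/(-6*t*x + 30*t + x^2 - 5*x)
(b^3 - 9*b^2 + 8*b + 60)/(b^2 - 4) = (b^2 - 11*b + 30)/(b - 2)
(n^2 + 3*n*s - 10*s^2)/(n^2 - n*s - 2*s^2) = (n + 5*s)/(n + s)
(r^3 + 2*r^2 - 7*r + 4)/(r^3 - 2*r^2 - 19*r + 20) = (r - 1)/(r - 5)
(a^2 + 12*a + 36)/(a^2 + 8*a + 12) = (a + 6)/(a + 2)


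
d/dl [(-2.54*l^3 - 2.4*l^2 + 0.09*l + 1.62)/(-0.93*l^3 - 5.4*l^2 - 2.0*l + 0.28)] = (8.88178419700125e-16*l^5 + 11.484*l^4 + 10.3274*l^3 + 7.6722*l^2 + 16.152*l + 3.2652)/(0.8649*l^6 + 10.044*l^5 + 32.88*l^4 + 21.0792*l^3 + 0.976*l^2 - 1.12*l + 0.0784)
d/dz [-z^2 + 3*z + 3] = 3 - 2*z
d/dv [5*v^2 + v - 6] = 10*v + 1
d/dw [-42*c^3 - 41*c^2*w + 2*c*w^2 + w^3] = -41*c^2 + 4*c*w + 3*w^2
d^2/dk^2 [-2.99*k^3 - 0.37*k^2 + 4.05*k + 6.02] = -17.94*k - 0.74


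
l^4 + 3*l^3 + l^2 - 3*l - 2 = (l - 1)*(l + 1)^2*(l + 2)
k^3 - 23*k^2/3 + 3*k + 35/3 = (k - 7)*(k - 5/3)*(k + 1)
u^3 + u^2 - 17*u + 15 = (u - 3)*(u - 1)*(u + 5)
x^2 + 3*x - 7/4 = (x - 1/2)*(x + 7/2)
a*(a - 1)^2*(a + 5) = a^4 + 3*a^3 - 9*a^2 + 5*a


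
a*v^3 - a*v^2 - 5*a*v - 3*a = (v - 3)*(v + 1)*(a*v + a)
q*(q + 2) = q^2 + 2*q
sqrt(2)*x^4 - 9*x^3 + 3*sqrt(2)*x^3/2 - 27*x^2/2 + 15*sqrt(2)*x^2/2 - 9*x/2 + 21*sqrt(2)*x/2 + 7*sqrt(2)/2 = (x + 1/2)*(x - 7*sqrt(2)/2)*(x - sqrt(2))*(sqrt(2)*x + sqrt(2))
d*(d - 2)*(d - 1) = d^3 - 3*d^2 + 2*d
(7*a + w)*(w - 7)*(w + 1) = 7*a*w^2 - 42*a*w - 49*a + w^3 - 6*w^2 - 7*w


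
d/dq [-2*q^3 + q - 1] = 1 - 6*q^2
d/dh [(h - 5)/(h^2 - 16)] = (h^2 - 2*h*(h - 5) - 16)/(h^2 - 16)^2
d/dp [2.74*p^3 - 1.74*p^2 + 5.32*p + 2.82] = 8.22*p^2 - 3.48*p + 5.32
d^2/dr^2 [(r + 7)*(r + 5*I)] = 2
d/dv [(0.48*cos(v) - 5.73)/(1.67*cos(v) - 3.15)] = -8.0571*sin(v)/(1.67*cos(v) - 3.15)^2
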